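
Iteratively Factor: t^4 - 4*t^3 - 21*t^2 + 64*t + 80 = (t - 5)*(t^3 + t^2 - 16*t - 16) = (t - 5)*(t + 1)*(t^2 - 16) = (t - 5)*(t - 4)*(t + 1)*(t + 4)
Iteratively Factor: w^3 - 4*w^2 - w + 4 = (w + 1)*(w^2 - 5*w + 4) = (w - 4)*(w + 1)*(w - 1)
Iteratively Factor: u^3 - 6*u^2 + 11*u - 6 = (u - 3)*(u^2 - 3*u + 2) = (u - 3)*(u - 2)*(u - 1)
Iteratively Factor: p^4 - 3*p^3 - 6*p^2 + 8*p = (p - 4)*(p^3 + p^2 - 2*p) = p*(p - 4)*(p^2 + p - 2) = p*(p - 4)*(p - 1)*(p + 2)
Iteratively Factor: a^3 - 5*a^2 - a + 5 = (a - 1)*(a^2 - 4*a - 5) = (a - 5)*(a - 1)*(a + 1)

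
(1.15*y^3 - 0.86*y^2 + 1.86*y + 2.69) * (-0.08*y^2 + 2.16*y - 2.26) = -0.092*y^5 + 2.5528*y^4 - 4.6054*y^3 + 5.746*y^2 + 1.6068*y - 6.0794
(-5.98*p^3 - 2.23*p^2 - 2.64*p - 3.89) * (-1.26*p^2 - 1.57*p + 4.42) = 7.5348*p^5 + 12.1984*p^4 - 19.6041*p^3 - 0.8104*p^2 - 5.5615*p - 17.1938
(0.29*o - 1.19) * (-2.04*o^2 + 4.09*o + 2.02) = -0.5916*o^3 + 3.6137*o^2 - 4.2813*o - 2.4038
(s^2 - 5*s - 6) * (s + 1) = s^3 - 4*s^2 - 11*s - 6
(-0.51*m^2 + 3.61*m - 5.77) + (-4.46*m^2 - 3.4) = -4.97*m^2 + 3.61*m - 9.17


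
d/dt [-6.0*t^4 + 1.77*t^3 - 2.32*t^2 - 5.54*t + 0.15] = -24.0*t^3 + 5.31*t^2 - 4.64*t - 5.54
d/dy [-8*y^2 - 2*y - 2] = -16*y - 2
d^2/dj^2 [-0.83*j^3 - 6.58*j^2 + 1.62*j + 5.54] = -4.98*j - 13.16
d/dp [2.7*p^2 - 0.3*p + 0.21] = 5.4*p - 0.3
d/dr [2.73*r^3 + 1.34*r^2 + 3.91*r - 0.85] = 8.19*r^2 + 2.68*r + 3.91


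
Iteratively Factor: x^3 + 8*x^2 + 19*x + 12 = (x + 3)*(x^2 + 5*x + 4) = (x + 1)*(x + 3)*(x + 4)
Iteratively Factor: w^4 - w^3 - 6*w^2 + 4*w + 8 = (w - 2)*(w^3 + w^2 - 4*w - 4) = (w - 2)*(w + 1)*(w^2 - 4) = (w - 2)^2*(w + 1)*(w + 2)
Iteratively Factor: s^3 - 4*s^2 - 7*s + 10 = (s - 5)*(s^2 + s - 2) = (s - 5)*(s - 1)*(s + 2)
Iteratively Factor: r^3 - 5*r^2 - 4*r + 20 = (r - 2)*(r^2 - 3*r - 10) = (r - 5)*(r - 2)*(r + 2)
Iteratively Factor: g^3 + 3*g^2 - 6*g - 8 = (g + 4)*(g^2 - g - 2) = (g - 2)*(g + 4)*(g + 1)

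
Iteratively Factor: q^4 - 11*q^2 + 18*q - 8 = (q - 1)*(q^3 + q^2 - 10*q + 8) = (q - 1)*(q + 4)*(q^2 - 3*q + 2) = (q - 1)^2*(q + 4)*(q - 2)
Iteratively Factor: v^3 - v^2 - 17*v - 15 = (v + 3)*(v^2 - 4*v - 5) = (v - 5)*(v + 3)*(v + 1)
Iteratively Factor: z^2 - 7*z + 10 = (z - 5)*(z - 2)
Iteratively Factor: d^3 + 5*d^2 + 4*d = (d + 4)*(d^2 + d) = d*(d + 4)*(d + 1)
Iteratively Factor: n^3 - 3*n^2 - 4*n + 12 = (n - 3)*(n^2 - 4) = (n - 3)*(n - 2)*(n + 2)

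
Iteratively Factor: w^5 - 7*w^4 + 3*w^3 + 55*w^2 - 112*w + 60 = (w - 1)*(w^4 - 6*w^3 - 3*w^2 + 52*w - 60) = (w - 1)*(w + 3)*(w^3 - 9*w^2 + 24*w - 20) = (w - 5)*(w - 1)*(w + 3)*(w^2 - 4*w + 4) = (w - 5)*(w - 2)*(w - 1)*(w + 3)*(w - 2)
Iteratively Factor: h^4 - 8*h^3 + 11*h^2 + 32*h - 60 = (h - 3)*(h^3 - 5*h^2 - 4*h + 20) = (h - 3)*(h + 2)*(h^2 - 7*h + 10) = (h - 5)*(h - 3)*(h + 2)*(h - 2)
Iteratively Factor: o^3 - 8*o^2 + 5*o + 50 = (o + 2)*(o^2 - 10*o + 25) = (o - 5)*(o + 2)*(o - 5)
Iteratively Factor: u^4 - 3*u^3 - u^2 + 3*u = (u - 3)*(u^3 - u) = u*(u - 3)*(u^2 - 1) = u*(u - 3)*(u + 1)*(u - 1)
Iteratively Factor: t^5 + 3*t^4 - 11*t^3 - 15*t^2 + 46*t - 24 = (t + 3)*(t^4 - 11*t^2 + 18*t - 8) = (t - 2)*(t + 3)*(t^3 + 2*t^2 - 7*t + 4) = (t - 2)*(t - 1)*(t + 3)*(t^2 + 3*t - 4) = (t - 2)*(t - 1)*(t + 3)*(t + 4)*(t - 1)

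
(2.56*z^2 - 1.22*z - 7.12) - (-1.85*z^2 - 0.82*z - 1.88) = 4.41*z^2 - 0.4*z - 5.24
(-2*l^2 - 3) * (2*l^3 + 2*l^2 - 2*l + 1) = -4*l^5 - 4*l^4 - 2*l^3 - 8*l^2 + 6*l - 3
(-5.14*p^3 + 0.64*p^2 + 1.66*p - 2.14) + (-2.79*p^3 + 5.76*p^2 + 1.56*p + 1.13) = -7.93*p^3 + 6.4*p^2 + 3.22*p - 1.01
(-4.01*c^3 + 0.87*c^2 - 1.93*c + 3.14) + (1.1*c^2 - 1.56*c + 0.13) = -4.01*c^3 + 1.97*c^2 - 3.49*c + 3.27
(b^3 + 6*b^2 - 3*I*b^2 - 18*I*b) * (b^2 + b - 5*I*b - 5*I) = b^5 + 7*b^4 - 8*I*b^4 - 9*b^3 - 56*I*b^3 - 105*b^2 - 48*I*b^2 - 90*b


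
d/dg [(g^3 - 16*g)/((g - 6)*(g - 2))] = (g^4 - 16*g^3 + 52*g^2 - 192)/(g^4 - 16*g^3 + 88*g^2 - 192*g + 144)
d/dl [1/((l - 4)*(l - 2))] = 2*(3 - l)/(l^4 - 12*l^3 + 52*l^2 - 96*l + 64)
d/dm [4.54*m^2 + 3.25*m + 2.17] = 9.08*m + 3.25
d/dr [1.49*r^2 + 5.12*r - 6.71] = 2.98*r + 5.12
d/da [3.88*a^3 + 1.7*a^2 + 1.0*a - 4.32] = 11.64*a^2 + 3.4*a + 1.0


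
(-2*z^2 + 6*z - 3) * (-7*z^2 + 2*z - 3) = 14*z^4 - 46*z^3 + 39*z^2 - 24*z + 9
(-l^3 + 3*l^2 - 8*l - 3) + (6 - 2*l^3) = -3*l^3 + 3*l^2 - 8*l + 3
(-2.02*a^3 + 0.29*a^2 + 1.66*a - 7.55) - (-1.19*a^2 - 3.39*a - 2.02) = -2.02*a^3 + 1.48*a^2 + 5.05*a - 5.53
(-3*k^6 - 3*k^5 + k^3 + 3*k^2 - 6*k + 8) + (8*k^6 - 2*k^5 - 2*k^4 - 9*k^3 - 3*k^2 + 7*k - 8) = 5*k^6 - 5*k^5 - 2*k^4 - 8*k^3 + k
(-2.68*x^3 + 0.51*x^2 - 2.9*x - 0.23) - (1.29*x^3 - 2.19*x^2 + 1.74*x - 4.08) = -3.97*x^3 + 2.7*x^2 - 4.64*x + 3.85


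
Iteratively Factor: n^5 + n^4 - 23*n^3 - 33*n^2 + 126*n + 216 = (n - 4)*(n^4 + 5*n^3 - 3*n^2 - 45*n - 54) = (n - 4)*(n + 3)*(n^3 + 2*n^2 - 9*n - 18) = (n - 4)*(n + 2)*(n + 3)*(n^2 - 9) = (n - 4)*(n + 2)*(n + 3)^2*(n - 3)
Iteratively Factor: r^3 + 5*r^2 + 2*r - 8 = (r + 4)*(r^2 + r - 2) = (r + 2)*(r + 4)*(r - 1)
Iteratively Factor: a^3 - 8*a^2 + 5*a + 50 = (a - 5)*(a^2 - 3*a - 10) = (a - 5)*(a + 2)*(a - 5)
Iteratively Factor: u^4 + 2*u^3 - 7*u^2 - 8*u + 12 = (u - 1)*(u^3 + 3*u^2 - 4*u - 12) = (u - 1)*(u + 3)*(u^2 - 4) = (u - 1)*(u + 2)*(u + 3)*(u - 2)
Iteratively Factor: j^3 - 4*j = (j - 2)*(j^2 + 2*j) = (j - 2)*(j + 2)*(j)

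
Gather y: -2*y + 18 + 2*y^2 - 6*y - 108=2*y^2 - 8*y - 90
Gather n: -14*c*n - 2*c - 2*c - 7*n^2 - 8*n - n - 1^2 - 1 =-4*c - 7*n^2 + n*(-14*c - 9) - 2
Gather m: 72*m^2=72*m^2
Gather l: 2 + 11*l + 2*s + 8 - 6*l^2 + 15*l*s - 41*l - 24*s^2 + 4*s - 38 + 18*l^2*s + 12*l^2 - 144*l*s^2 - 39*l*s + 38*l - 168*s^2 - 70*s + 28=l^2*(18*s + 6) + l*(-144*s^2 - 24*s + 8) - 192*s^2 - 64*s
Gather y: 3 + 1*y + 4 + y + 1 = 2*y + 8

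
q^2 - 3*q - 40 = (q - 8)*(q + 5)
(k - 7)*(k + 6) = k^2 - k - 42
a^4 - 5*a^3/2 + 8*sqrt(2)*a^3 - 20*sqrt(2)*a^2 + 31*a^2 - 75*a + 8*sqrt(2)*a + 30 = (a - 2)*(a - 1/2)*(a + 3*sqrt(2))*(a + 5*sqrt(2))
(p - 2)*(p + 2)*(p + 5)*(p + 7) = p^4 + 12*p^3 + 31*p^2 - 48*p - 140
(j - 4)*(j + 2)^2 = j^3 - 12*j - 16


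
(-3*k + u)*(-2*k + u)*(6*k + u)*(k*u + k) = 36*k^4*u + 36*k^4 - 24*k^3*u^2 - 24*k^3*u + k^2*u^3 + k^2*u^2 + k*u^4 + k*u^3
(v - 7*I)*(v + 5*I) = v^2 - 2*I*v + 35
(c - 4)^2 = c^2 - 8*c + 16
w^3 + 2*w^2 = w^2*(w + 2)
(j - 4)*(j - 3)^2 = j^3 - 10*j^2 + 33*j - 36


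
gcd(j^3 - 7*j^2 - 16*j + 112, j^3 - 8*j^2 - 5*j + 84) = j^2 - 11*j + 28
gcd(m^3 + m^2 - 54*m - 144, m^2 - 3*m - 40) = m - 8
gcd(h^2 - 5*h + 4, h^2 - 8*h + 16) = h - 4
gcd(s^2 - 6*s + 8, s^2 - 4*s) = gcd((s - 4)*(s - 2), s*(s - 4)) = s - 4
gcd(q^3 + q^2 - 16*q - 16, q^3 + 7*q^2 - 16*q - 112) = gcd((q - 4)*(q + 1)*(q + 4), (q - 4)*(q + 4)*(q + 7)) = q^2 - 16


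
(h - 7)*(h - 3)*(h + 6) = h^3 - 4*h^2 - 39*h + 126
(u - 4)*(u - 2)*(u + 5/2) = u^3 - 7*u^2/2 - 7*u + 20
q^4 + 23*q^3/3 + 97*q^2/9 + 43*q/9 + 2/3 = (q + 1/3)^2*(q + 1)*(q + 6)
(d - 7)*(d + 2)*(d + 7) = d^3 + 2*d^2 - 49*d - 98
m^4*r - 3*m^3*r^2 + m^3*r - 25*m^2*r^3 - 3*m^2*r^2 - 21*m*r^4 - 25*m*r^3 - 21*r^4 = (m - 7*r)*(m + r)*(m + 3*r)*(m*r + r)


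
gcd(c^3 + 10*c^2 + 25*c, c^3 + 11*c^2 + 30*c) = c^2 + 5*c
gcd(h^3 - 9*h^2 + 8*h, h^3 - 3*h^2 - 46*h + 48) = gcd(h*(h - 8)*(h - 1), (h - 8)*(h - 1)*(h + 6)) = h^2 - 9*h + 8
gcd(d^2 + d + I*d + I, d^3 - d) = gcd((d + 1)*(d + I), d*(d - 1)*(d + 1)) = d + 1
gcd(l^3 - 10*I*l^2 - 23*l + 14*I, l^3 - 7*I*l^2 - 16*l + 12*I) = l - 2*I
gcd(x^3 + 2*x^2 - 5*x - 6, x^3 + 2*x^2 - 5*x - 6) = x^3 + 2*x^2 - 5*x - 6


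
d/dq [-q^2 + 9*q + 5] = 9 - 2*q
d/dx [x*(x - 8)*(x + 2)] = 3*x^2 - 12*x - 16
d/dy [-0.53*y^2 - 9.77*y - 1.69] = -1.06*y - 9.77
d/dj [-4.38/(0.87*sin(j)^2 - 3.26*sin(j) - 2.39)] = (7.6212*sin(j) - 14.2788)*cos(j)/(-0.87*sin(j)^2 + 3.26*sin(j) + 2.39)^2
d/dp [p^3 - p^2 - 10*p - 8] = 3*p^2 - 2*p - 10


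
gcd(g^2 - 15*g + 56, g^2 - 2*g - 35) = g - 7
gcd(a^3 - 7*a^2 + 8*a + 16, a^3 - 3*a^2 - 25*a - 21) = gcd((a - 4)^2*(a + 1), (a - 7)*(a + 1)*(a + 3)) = a + 1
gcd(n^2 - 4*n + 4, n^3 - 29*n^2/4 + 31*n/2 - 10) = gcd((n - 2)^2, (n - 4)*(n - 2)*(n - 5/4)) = n - 2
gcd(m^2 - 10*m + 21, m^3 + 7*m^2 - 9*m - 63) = m - 3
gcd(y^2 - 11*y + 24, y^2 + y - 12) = y - 3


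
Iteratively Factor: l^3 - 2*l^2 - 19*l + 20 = (l - 5)*(l^2 + 3*l - 4) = (l - 5)*(l - 1)*(l + 4)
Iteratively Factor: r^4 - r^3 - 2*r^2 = (r - 2)*(r^3 + r^2) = (r - 2)*(r + 1)*(r^2) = r*(r - 2)*(r + 1)*(r)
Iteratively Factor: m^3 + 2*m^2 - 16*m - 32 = (m - 4)*(m^2 + 6*m + 8) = (m - 4)*(m + 2)*(m + 4)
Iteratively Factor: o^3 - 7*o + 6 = (o - 1)*(o^2 + o - 6) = (o - 1)*(o + 3)*(o - 2)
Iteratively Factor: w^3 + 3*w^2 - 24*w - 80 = (w + 4)*(w^2 - w - 20) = (w + 4)^2*(w - 5)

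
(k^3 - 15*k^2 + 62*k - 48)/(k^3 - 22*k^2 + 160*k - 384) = (k - 1)/(k - 8)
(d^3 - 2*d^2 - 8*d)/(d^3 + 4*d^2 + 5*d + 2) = d*(d - 4)/(d^2 + 2*d + 1)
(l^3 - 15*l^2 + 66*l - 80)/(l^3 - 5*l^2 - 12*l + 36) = (l^2 - 13*l + 40)/(l^2 - 3*l - 18)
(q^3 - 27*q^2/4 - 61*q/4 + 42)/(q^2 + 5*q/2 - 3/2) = (4*q^2 - 39*q + 56)/(2*(2*q - 1))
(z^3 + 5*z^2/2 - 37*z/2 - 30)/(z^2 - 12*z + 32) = (2*z^2 + 13*z + 15)/(2*(z - 8))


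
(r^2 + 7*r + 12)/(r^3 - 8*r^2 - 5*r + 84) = (r + 4)/(r^2 - 11*r + 28)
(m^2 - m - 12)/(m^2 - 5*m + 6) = (m^2 - m - 12)/(m^2 - 5*m + 6)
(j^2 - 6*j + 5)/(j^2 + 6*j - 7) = (j - 5)/(j + 7)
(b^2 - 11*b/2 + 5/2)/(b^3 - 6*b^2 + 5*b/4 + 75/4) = 2*(2*b - 1)/(4*b^2 - 4*b - 15)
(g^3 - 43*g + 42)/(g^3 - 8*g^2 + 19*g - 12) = (g^2 + g - 42)/(g^2 - 7*g + 12)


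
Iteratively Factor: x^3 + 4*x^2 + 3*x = (x)*(x^2 + 4*x + 3) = x*(x + 3)*(x + 1)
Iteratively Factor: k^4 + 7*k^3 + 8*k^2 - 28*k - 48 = (k - 2)*(k^3 + 9*k^2 + 26*k + 24) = (k - 2)*(k + 4)*(k^2 + 5*k + 6) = (k - 2)*(k + 2)*(k + 4)*(k + 3)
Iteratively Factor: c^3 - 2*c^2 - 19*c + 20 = (c - 1)*(c^2 - c - 20) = (c - 1)*(c + 4)*(c - 5)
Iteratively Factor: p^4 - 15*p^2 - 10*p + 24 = (p - 1)*(p^3 + p^2 - 14*p - 24) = (p - 4)*(p - 1)*(p^2 + 5*p + 6) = (p - 4)*(p - 1)*(p + 2)*(p + 3)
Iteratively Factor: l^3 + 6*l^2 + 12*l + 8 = (l + 2)*(l^2 + 4*l + 4) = (l + 2)^2*(l + 2)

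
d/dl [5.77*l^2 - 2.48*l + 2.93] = 11.54*l - 2.48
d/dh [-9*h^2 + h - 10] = 1 - 18*h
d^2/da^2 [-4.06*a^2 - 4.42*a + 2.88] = -8.12000000000000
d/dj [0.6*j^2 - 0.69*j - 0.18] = 1.2*j - 0.69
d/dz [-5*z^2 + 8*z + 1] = 8 - 10*z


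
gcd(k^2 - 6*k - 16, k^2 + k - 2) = k + 2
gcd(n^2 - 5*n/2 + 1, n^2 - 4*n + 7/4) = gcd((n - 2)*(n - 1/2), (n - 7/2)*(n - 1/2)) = n - 1/2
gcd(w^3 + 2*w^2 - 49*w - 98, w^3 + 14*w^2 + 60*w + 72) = w + 2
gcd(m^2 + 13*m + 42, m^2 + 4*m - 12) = m + 6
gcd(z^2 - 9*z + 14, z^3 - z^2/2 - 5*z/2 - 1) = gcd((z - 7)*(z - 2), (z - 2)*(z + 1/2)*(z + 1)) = z - 2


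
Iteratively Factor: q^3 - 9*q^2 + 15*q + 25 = (q + 1)*(q^2 - 10*q + 25) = (q - 5)*(q + 1)*(q - 5)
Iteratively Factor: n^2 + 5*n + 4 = (n + 4)*(n + 1)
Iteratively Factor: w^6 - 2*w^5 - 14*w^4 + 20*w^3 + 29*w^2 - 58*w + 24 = (w - 1)*(w^5 - w^4 - 15*w^3 + 5*w^2 + 34*w - 24) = (w - 1)^2*(w^4 - 15*w^2 - 10*w + 24) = (w - 1)^3*(w^3 + w^2 - 14*w - 24) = (w - 4)*(w - 1)^3*(w^2 + 5*w + 6) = (w - 4)*(w - 1)^3*(w + 3)*(w + 2)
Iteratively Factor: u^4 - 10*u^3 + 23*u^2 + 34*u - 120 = (u - 4)*(u^3 - 6*u^2 - u + 30) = (u - 4)*(u + 2)*(u^2 - 8*u + 15) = (u - 4)*(u - 3)*(u + 2)*(u - 5)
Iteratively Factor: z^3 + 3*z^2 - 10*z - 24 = (z - 3)*(z^2 + 6*z + 8) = (z - 3)*(z + 4)*(z + 2)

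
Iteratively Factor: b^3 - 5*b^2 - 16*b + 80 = (b + 4)*(b^2 - 9*b + 20) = (b - 5)*(b + 4)*(b - 4)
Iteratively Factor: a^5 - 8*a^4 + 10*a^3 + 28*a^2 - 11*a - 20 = (a - 1)*(a^4 - 7*a^3 + 3*a^2 + 31*a + 20) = (a - 1)*(a + 1)*(a^3 - 8*a^2 + 11*a + 20) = (a - 4)*(a - 1)*(a + 1)*(a^2 - 4*a - 5) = (a - 5)*(a - 4)*(a - 1)*(a + 1)*(a + 1)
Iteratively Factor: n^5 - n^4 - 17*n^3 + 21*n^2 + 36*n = (n + 1)*(n^4 - 2*n^3 - 15*n^2 + 36*n) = (n + 1)*(n + 4)*(n^3 - 6*n^2 + 9*n) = (n - 3)*(n + 1)*(n + 4)*(n^2 - 3*n) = n*(n - 3)*(n + 1)*(n + 4)*(n - 3)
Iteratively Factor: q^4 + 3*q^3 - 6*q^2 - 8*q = (q - 2)*(q^3 + 5*q^2 + 4*q) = (q - 2)*(q + 1)*(q^2 + 4*q) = (q - 2)*(q + 1)*(q + 4)*(q)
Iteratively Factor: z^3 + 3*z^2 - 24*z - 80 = (z + 4)*(z^2 - z - 20) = (z + 4)^2*(z - 5)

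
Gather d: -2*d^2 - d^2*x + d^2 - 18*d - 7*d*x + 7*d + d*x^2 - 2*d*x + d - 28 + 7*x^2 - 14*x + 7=d^2*(-x - 1) + d*(x^2 - 9*x - 10) + 7*x^2 - 14*x - 21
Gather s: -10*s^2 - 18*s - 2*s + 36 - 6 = -10*s^2 - 20*s + 30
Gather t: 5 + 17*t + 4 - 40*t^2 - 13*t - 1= -40*t^2 + 4*t + 8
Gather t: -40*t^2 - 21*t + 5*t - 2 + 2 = -40*t^2 - 16*t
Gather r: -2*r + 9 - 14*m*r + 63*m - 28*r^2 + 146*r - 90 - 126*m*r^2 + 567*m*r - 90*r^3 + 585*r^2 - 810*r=63*m - 90*r^3 + r^2*(557 - 126*m) + r*(553*m - 666) - 81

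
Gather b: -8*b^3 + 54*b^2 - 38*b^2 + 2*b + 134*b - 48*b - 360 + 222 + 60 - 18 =-8*b^3 + 16*b^2 + 88*b - 96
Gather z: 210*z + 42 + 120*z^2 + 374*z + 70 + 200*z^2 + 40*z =320*z^2 + 624*z + 112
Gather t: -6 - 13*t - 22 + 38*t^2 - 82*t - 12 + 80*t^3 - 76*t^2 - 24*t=80*t^3 - 38*t^2 - 119*t - 40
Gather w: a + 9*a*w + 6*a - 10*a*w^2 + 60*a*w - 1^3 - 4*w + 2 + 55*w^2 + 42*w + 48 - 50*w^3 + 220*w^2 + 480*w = 7*a - 50*w^3 + w^2*(275 - 10*a) + w*(69*a + 518) + 49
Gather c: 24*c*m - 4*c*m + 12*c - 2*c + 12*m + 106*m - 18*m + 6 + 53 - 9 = c*(20*m + 10) + 100*m + 50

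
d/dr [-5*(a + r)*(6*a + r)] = -35*a - 10*r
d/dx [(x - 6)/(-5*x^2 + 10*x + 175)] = (-x^2 + 2*x + 2*(x - 6)*(x - 1) + 35)/(5*(-x^2 + 2*x + 35)^2)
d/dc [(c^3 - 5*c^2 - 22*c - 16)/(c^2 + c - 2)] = (c^2 - 2*c + 15)/(c^2 - 2*c + 1)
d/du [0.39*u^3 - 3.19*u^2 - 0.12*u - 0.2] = 1.17*u^2 - 6.38*u - 0.12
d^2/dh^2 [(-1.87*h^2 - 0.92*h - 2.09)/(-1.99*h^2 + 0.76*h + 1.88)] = (12.94296*h^3 + 91.635918*h^2 + 1.685928*h + 28.642248)/(7.880599*h^6 - 9.029028*h^5 - 18.886692*h^4 + 16.620896*h^3 + 17.842704*h^2 - 8.058432*h - 6.644672)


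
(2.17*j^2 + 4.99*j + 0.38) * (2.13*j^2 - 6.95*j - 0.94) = 4.6221*j^4 - 4.4528*j^3 - 35.9109*j^2 - 7.3316*j - 0.3572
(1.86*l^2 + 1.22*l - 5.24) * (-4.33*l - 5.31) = -8.0538*l^3 - 15.1592*l^2 + 16.211*l + 27.8244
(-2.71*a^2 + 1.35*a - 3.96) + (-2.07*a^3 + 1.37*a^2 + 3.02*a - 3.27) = -2.07*a^3 - 1.34*a^2 + 4.37*a - 7.23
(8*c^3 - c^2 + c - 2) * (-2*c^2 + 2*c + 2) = -16*c^5 + 18*c^4 + 12*c^3 + 4*c^2 - 2*c - 4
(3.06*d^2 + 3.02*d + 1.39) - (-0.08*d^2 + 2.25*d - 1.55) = 3.14*d^2 + 0.77*d + 2.94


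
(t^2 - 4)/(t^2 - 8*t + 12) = (t + 2)/(t - 6)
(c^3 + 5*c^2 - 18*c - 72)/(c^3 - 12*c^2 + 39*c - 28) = (c^2 + 9*c + 18)/(c^2 - 8*c + 7)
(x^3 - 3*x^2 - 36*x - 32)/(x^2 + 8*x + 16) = (x^2 - 7*x - 8)/(x + 4)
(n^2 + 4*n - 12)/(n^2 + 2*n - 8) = (n + 6)/(n + 4)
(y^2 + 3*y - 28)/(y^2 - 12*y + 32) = (y + 7)/(y - 8)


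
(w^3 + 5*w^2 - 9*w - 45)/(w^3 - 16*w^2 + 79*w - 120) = (w^2 + 8*w + 15)/(w^2 - 13*w + 40)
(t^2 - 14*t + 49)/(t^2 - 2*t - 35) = (t - 7)/(t + 5)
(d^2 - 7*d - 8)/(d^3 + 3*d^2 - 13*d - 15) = (d - 8)/(d^2 + 2*d - 15)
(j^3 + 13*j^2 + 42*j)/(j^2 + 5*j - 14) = j*(j + 6)/(j - 2)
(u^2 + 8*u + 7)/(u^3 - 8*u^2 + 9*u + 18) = (u + 7)/(u^2 - 9*u + 18)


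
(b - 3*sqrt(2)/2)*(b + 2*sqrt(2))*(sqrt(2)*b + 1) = sqrt(2)*b^3 + 2*b^2 - 11*sqrt(2)*b/2 - 6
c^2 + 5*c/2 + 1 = (c + 1/2)*(c + 2)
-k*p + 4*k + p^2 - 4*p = (-k + p)*(p - 4)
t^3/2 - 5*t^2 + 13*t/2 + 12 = (t/2 + 1/2)*(t - 8)*(t - 3)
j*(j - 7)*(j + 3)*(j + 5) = j^4 + j^3 - 41*j^2 - 105*j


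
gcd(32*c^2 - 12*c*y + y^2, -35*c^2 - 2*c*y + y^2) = 1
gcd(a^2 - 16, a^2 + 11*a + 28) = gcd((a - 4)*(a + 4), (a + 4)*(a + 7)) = a + 4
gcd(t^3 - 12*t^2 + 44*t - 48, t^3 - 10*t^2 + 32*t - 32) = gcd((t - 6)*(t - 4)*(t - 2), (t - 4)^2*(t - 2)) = t^2 - 6*t + 8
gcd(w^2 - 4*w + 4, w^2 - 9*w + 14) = w - 2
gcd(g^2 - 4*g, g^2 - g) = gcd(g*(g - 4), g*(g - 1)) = g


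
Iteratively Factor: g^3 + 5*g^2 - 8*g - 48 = (g - 3)*(g^2 + 8*g + 16) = (g - 3)*(g + 4)*(g + 4)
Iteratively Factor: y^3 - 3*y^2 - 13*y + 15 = (y + 3)*(y^2 - 6*y + 5) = (y - 5)*(y + 3)*(y - 1)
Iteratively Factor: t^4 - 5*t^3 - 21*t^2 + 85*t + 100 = (t + 4)*(t^3 - 9*t^2 + 15*t + 25) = (t - 5)*(t + 4)*(t^2 - 4*t - 5) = (t - 5)^2*(t + 4)*(t + 1)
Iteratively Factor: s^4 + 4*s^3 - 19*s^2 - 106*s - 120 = (s + 4)*(s^3 - 19*s - 30) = (s - 5)*(s + 4)*(s^2 + 5*s + 6) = (s - 5)*(s + 3)*(s + 4)*(s + 2)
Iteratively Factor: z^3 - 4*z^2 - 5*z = (z)*(z^2 - 4*z - 5) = z*(z + 1)*(z - 5)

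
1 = 1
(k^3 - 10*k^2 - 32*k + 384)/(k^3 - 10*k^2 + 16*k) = (k^2 - 2*k - 48)/(k*(k - 2))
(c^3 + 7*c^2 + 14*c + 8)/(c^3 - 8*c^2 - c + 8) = (c^2 + 6*c + 8)/(c^2 - 9*c + 8)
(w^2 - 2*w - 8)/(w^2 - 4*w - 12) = (w - 4)/(w - 6)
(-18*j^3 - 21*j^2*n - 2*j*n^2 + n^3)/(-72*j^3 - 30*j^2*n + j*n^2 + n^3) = (j + n)/(4*j + n)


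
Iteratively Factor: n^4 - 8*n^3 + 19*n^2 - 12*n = (n - 3)*(n^3 - 5*n^2 + 4*n) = (n - 3)*(n - 1)*(n^2 - 4*n) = (n - 4)*(n - 3)*(n - 1)*(n)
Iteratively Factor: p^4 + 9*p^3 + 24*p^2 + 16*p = (p + 4)*(p^3 + 5*p^2 + 4*p) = p*(p + 4)*(p^2 + 5*p + 4) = p*(p + 4)^2*(p + 1)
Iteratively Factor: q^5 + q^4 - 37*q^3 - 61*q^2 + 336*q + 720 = (q + 3)*(q^4 - 2*q^3 - 31*q^2 + 32*q + 240) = (q - 4)*(q + 3)*(q^3 + 2*q^2 - 23*q - 60) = (q - 5)*(q - 4)*(q + 3)*(q^2 + 7*q + 12) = (q - 5)*(q - 4)*(q + 3)^2*(q + 4)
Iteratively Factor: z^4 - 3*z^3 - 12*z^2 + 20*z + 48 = (z - 3)*(z^3 - 12*z - 16) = (z - 3)*(z + 2)*(z^2 - 2*z - 8) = (z - 4)*(z - 3)*(z + 2)*(z + 2)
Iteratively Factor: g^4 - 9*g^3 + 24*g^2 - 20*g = (g - 2)*(g^3 - 7*g^2 + 10*g) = (g - 2)^2*(g^2 - 5*g) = (g - 5)*(g - 2)^2*(g)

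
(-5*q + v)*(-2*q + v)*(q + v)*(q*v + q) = 10*q^4*v + 10*q^4 + 3*q^3*v^2 + 3*q^3*v - 6*q^2*v^3 - 6*q^2*v^2 + q*v^4 + q*v^3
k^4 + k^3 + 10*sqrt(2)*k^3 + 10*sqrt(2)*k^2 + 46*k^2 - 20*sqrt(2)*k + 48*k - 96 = (k - 1)*(k + 2)*(k + 4*sqrt(2))*(k + 6*sqrt(2))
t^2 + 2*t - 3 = (t - 1)*(t + 3)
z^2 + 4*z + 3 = (z + 1)*(z + 3)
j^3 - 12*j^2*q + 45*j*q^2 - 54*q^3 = (j - 6*q)*(j - 3*q)^2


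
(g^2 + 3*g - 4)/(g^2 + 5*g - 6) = (g + 4)/(g + 6)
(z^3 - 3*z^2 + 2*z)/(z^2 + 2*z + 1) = z*(z^2 - 3*z + 2)/(z^2 + 2*z + 1)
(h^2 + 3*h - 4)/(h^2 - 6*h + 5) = (h + 4)/(h - 5)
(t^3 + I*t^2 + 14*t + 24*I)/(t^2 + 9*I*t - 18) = (t^2 - 2*I*t + 8)/(t + 6*I)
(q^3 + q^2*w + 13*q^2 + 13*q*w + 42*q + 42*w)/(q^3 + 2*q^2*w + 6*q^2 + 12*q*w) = (q^2 + q*w + 7*q + 7*w)/(q*(q + 2*w))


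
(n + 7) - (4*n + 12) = -3*n - 5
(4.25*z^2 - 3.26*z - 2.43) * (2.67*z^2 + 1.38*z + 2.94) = 11.3475*z^4 - 2.8392*z^3 + 1.5081*z^2 - 12.9378*z - 7.1442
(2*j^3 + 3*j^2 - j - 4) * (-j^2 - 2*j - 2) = -2*j^5 - 7*j^4 - 9*j^3 + 10*j + 8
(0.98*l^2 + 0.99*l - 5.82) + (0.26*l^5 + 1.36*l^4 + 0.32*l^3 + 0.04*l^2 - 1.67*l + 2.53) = 0.26*l^5 + 1.36*l^4 + 0.32*l^3 + 1.02*l^2 - 0.68*l - 3.29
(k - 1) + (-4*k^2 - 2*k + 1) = -4*k^2 - k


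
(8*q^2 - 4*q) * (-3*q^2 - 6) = -24*q^4 + 12*q^3 - 48*q^2 + 24*q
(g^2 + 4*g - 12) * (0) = 0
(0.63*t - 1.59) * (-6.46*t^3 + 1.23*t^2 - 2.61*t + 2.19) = -4.0698*t^4 + 11.0463*t^3 - 3.6*t^2 + 5.5296*t - 3.4821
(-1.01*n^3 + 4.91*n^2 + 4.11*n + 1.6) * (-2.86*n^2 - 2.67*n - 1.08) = 2.8886*n^5 - 11.3459*n^4 - 23.7735*n^3 - 20.8525*n^2 - 8.7108*n - 1.728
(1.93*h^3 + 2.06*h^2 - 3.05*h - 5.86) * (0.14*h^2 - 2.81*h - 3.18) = 0.2702*h^5 - 5.1349*h^4 - 12.353*h^3 + 1.1993*h^2 + 26.1656*h + 18.6348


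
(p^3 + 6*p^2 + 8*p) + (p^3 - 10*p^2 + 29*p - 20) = 2*p^3 - 4*p^2 + 37*p - 20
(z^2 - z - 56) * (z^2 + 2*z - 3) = z^4 + z^3 - 61*z^2 - 109*z + 168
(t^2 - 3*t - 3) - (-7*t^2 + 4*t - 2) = 8*t^2 - 7*t - 1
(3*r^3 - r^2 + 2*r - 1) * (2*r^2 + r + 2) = 6*r^5 + r^4 + 9*r^3 - 2*r^2 + 3*r - 2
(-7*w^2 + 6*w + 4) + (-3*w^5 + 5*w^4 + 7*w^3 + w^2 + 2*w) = -3*w^5 + 5*w^4 + 7*w^3 - 6*w^2 + 8*w + 4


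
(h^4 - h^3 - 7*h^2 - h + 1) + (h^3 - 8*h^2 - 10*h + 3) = h^4 - 15*h^2 - 11*h + 4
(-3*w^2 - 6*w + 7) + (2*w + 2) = -3*w^2 - 4*w + 9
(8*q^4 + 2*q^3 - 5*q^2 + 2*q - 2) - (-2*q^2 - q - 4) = 8*q^4 + 2*q^3 - 3*q^2 + 3*q + 2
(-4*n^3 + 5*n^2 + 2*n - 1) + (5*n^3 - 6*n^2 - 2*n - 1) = n^3 - n^2 - 2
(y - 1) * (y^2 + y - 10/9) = y^3 - 19*y/9 + 10/9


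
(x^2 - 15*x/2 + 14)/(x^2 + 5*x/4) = 2*(2*x^2 - 15*x + 28)/(x*(4*x + 5))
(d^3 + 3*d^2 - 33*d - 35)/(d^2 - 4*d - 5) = d + 7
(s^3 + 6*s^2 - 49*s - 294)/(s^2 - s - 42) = s + 7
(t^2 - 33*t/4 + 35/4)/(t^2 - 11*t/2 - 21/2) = (4*t - 5)/(2*(2*t + 3))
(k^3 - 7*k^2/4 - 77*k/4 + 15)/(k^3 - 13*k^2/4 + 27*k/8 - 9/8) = 2*(k^2 - k - 20)/(2*k^2 - 5*k + 3)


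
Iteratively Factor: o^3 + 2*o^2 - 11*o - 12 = (o + 1)*(o^2 + o - 12) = (o - 3)*(o + 1)*(o + 4)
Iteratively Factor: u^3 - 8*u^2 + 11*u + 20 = (u + 1)*(u^2 - 9*u + 20) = (u - 5)*(u + 1)*(u - 4)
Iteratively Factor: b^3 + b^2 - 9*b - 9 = (b + 1)*(b^2 - 9) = (b - 3)*(b + 1)*(b + 3)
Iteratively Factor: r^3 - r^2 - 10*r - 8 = (r + 2)*(r^2 - 3*r - 4) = (r - 4)*(r + 2)*(r + 1)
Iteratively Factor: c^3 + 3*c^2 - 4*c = (c + 4)*(c^2 - c) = c*(c + 4)*(c - 1)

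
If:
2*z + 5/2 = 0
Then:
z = -5/4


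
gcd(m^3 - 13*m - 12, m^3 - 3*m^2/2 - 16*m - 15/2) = m + 3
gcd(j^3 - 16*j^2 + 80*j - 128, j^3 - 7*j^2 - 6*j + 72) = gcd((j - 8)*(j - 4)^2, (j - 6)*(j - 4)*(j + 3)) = j - 4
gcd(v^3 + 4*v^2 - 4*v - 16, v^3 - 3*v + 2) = v + 2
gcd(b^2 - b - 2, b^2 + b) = b + 1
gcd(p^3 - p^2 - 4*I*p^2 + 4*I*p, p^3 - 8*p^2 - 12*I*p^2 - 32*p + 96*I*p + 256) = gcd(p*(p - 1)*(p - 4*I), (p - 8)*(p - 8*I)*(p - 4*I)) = p - 4*I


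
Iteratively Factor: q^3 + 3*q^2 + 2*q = (q + 1)*(q^2 + 2*q) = q*(q + 1)*(q + 2)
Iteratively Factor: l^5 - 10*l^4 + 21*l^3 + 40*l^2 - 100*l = (l + 2)*(l^4 - 12*l^3 + 45*l^2 - 50*l) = l*(l + 2)*(l^3 - 12*l^2 + 45*l - 50) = l*(l - 2)*(l + 2)*(l^2 - 10*l + 25) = l*(l - 5)*(l - 2)*(l + 2)*(l - 5)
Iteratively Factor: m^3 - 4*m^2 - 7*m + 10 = (m - 5)*(m^2 + m - 2) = (m - 5)*(m - 1)*(m + 2)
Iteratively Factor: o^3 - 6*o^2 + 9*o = (o - 3)*(o^2 - 3*o) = o*(o - 3)*(o - 3)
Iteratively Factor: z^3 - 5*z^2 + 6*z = (z)*(z^2 - 5*z + 6) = z*(z - 3)*(z - 2)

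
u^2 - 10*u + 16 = (u - 8)*(u - 2)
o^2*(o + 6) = o^3 + 6*o^2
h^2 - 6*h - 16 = (h - 8)*(h + 2)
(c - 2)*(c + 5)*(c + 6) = c^3 + 9*c^2 + 8*c - 60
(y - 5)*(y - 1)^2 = y^3 - 7*y^2 + 11*y - 5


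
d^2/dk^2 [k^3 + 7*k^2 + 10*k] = 6*k + 14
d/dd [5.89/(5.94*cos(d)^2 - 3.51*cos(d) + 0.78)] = (69.9732*cos(d) - 20.6739)*sin(d)/(5.94*cos(d)^2 - 3.51*cos(d) + 0.78)^2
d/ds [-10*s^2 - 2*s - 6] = -20*s - 2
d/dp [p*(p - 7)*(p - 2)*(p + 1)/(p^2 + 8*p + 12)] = 2*(p^5 + 8*p^4 - 40*p^3 - 131*p^2 + 60*p + 84)/(p^4 + 16*p^3 + 88*p^2 + 192*p + 144)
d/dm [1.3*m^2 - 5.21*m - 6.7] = 2.6*m - 5.21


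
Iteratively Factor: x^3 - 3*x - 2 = (x + 1)*(x^2 - x - 2) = (x - 2)*(x + 1)*(x + 1)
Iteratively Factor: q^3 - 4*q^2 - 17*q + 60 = (q - 5)*(q^2 + q - 12) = (q - 5)*(q - 3)*(q + 4)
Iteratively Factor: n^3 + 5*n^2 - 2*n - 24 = (n - 2)*(n^2 + 7*n + 12) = (n - 2)*(n + 4)*(n + 3)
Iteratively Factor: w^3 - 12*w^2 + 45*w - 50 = (w - 5)*(w^2 - 7*w + 10) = (w - 5)^2*(w - 2)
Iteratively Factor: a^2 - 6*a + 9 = (a - 3)*(a - 3)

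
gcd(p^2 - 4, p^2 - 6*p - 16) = p + 2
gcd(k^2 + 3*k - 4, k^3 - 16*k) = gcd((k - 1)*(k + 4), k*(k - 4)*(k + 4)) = k + 4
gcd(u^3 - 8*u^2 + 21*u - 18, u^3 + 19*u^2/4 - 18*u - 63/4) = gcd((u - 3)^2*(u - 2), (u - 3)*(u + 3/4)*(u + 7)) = u - 3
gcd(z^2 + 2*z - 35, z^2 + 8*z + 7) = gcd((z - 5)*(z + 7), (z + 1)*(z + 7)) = z + 7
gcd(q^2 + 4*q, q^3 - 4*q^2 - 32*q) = q^2 + 4*q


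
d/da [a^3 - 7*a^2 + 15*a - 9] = 3*a^2 - 14*a + 15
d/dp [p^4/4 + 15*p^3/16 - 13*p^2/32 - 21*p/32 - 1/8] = p^3 + 45*p^2/16 - 13*p/16 - 21/32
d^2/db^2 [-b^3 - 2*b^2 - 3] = -6*b - 4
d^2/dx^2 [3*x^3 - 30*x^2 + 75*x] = 18*x - 60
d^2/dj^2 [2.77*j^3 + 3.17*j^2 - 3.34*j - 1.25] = 16.62*j + 6.34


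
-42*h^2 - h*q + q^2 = (-7*h + q)*(6*h + q)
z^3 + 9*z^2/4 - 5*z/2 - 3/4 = (z - 1)*(z + 1/4)*(z + 3)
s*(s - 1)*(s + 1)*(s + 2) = s^4 + 2*s^3 - s^2 - 2*s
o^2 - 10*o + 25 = (o - 5)^2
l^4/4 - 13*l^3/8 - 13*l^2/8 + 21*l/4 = l*(l/4 + 1/2)*(l - 7)*(l - 3/2)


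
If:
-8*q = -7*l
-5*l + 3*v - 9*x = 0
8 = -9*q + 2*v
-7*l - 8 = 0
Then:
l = -8/7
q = -1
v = -1/2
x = 59/126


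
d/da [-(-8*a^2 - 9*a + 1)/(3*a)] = 8/3 + 1/(3*a^2)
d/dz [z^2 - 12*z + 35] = 2*z - 12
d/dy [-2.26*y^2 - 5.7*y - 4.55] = -4.52*y - 5.7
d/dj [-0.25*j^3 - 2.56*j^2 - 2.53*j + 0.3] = -0.75*j^2 - 5.12*j - 2.53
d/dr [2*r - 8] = 2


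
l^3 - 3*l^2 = l^2*(l - 3)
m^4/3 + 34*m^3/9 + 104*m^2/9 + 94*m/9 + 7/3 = (m/3 + 1/3)*(m + 1/3)*(m + 3)*(m + 7)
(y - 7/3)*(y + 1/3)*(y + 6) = y^3 + 4*y^2 - 115*y/9 - 14/3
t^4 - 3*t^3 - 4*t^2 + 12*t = t*(t - 3)*(t - 2)*(t + 2)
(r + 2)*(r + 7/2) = r^2 + 11*r/2 + 7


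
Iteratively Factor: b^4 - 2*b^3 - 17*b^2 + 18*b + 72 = (b - 4)*(b^3 + 2*b^2 - 9*b - 18) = (b - 4)*(b - 3)*(b^2 + 5*b + 6) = (b - 4)*(b - 3)*(b + 2)*(b + 3)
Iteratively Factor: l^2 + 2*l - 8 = (l - 2)*(l + 4)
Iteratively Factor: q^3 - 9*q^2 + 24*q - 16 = (q - 1)*(q^2 - 8*q + 16) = (q - 4)*(q - 1)*(q - 4)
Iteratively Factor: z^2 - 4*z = (z - 4)*(z)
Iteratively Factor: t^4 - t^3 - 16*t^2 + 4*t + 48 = (t - 2)*(t^3 + t^2 - 14*t - 24) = (t - 2)*(t + 2)*(t^2 - t - 12) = (t - 4)*(t - 2)*(t + 2)*(t + 3)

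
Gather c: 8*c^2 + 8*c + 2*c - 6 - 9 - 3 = 8*c^2 + 10*c - 18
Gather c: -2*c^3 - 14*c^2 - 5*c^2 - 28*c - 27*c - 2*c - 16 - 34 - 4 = -2*c^3 - 19*c^2 - 57*c - 54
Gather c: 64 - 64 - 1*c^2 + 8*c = -c^2 + 8*c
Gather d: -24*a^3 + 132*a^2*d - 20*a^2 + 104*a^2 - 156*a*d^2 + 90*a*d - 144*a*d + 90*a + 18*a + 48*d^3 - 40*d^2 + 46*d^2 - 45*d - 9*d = -24*a^3 + 84*a^2 + 108*a + 48*d^3 + d^2*(6 - 156*a) + d*(132*a^2 - 54*a - 54)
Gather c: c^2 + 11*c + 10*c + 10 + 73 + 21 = c^2 + 21*c + 104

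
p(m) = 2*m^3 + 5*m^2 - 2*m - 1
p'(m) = 6*m^2 + 10*m - 2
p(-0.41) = 0.52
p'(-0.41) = -5.09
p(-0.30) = -0.00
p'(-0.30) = -4.46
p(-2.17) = 6.45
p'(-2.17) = 4.55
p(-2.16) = 6.49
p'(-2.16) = 4.39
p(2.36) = 48.42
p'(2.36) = 55.02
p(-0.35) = 0.23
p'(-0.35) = -4.76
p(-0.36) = 0.27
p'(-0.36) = -4.82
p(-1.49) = 6.46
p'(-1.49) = -3.58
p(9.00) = 1844.00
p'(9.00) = 574.00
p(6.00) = 599.00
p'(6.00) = 274.00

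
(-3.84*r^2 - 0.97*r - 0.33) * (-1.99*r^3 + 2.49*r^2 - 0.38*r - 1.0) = 7.6416*r^5 - 7.6313*r^4 - 0.2994*r^3 + 3.3869*r^2 + 1.0954*r + 0.33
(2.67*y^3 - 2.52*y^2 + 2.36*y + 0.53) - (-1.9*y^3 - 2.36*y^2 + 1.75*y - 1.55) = 4.57*y^3 - 0.16*y^2 + 0.61*y + 2.08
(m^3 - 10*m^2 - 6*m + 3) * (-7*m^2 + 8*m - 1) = -7*m^5 + 78*m^4 - 39*m^3 - 59*m^2 + 30*m - 3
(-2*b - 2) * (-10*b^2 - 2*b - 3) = 20*b^3 + 24*b^2 + 10*b + 6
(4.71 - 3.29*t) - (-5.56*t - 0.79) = 2.27*t + 5.5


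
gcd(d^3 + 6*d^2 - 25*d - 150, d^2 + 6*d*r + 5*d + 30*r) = d + 5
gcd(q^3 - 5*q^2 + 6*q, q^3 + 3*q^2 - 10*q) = q^2 - 2*q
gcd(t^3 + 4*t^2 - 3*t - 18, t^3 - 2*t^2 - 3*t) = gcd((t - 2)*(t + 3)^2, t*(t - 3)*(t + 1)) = 1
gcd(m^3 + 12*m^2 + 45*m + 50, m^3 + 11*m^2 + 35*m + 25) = m^2 + 10*m + 25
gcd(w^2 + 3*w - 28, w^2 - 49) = w + 7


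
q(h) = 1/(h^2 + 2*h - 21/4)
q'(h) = (-2*h - 2)/(h^2 + 2*h - 21/4)^2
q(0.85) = -0.35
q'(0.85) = -0.46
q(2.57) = 0.15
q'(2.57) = -0.17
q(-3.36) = -1.47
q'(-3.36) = 10.20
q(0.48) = -0.25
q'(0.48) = -0.18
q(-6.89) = 0.04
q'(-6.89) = 0.01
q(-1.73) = -0.17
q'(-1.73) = 0.04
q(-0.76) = -0.16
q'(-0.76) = -0.01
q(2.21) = 0.25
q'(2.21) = -0.39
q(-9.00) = 0.02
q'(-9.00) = 0.00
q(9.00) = 0.01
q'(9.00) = 0.00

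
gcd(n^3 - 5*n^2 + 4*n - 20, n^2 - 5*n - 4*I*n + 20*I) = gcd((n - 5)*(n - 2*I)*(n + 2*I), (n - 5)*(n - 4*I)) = n - 5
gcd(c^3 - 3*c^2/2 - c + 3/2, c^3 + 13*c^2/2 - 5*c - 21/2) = c^2 - c/2 - 3/2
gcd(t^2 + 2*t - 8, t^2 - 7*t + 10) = t - 2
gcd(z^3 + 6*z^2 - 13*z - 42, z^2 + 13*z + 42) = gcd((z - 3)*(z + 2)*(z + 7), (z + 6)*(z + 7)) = z + 7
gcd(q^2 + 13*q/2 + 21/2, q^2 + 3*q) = q + 3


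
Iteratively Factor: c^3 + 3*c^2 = (c)*(c^2 + 3*c) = c^2*(c + 3)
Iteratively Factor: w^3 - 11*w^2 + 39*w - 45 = (w - 5)*(w^2 - 6*w + 9) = (w - 5)*(w - 3)*(w - 3)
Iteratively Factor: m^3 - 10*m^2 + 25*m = (m - 5)*(m^2 - 5*m) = (m - 5)^2*(m)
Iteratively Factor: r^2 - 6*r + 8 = (r - 2)*(r - 4)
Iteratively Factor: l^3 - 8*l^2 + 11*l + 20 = (l - 4)*(l^2 - 4*l - 5) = (l - 5)*(l - 4)*(l + 1)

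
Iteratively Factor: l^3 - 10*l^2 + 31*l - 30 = (l - 3)*(l^2 - 7*l + 10) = (l - 3)*(l - 2)*(l - 5)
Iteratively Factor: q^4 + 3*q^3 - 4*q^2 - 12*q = (q + 2)*(q^3 + q^2 - 6*q) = q*(q + 2)*(q^2 + q - 6) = q*(q + 2)*(q + 3)*(q - 2)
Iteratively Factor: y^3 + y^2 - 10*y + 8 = (y + 4)*(y^2 - 3*y + 2) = (y - 1)*(y + 4)*(y - 2)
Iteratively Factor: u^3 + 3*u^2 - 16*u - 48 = (u + 3)*(u^2 - 16) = (u - 4)*(u + 3)*(u + 4)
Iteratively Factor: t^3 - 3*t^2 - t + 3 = (t - 1)*(t^2 - 2*t - 3) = (t - 1)*(t + 1)*(t - 3)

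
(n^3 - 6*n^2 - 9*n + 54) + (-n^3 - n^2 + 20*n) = -7*n^2 + 11*n + 54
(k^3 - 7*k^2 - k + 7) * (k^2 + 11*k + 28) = k^5 + 4*k^4 - 50*k^3 - 200*k^2 + 49*k + 196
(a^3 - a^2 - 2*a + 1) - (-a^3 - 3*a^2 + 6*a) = 2*a^3 + 2*a^2 - 8*a + 1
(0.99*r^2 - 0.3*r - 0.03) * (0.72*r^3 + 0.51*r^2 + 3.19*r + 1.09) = 0.7128*r^5 + 0.2889*r^4 + 2.9835*r^3 + 0.1068*r^2 - 0.4227*r - 0.0327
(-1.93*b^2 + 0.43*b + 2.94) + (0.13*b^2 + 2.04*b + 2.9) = -1.8*b^2 + 2.47*b + 5.84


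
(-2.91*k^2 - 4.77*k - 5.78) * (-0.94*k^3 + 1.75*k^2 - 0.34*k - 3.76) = 2.7354*k^5 - 0.608700000000001*k^4 - 1.9249*k^3 + 2.4484*k^2 + 19.9004*k + 21.7328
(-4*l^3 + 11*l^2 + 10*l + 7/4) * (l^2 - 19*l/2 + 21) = -4*l^5 + 49*l^4 - 357*l^3/2 + 551*l^2/4 + 1547*l/8 + 147/4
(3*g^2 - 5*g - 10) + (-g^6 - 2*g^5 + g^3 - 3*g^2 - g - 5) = -g^6 - 2*g^5 + g^3 - 6*g - 15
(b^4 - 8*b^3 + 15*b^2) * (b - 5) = b^5 - 13*b^4 + 55*b^3 - 75*b^2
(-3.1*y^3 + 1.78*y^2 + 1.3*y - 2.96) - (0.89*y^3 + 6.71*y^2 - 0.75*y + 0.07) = -3.99*y^3 - 4.93*y^2 + 2.05*y - 3.03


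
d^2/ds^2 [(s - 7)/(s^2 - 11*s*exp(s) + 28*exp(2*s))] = (2*(s - 7)*(11*s*exp(s) - 2*s - 56*exp(2*s) + 11*exp(s))^2 + (s^2 - 11*s*exp(s) + 28*exp(2*s))*(22*s*exp(s) - 4*s + (s - 7)*(11*s*exp(s) - 112*exp(2*s) + 22*exp(s) - 2) - 112*exp(2*s) + 22*exp(s)))/(s^2 - 11*s*exp(s) + 28*exp(2*s))^3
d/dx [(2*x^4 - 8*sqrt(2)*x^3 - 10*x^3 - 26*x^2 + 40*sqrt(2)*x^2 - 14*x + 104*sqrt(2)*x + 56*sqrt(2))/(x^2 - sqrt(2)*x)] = 2*(2*x^5 - 7*sqrt(2)*x^4 - 5*x^4 + 10*sqrt(2)*x^3 + 16*x^3 - 39*sqrt(2)*x^2 - 33*x^2 - 56*sqrt(2)*x + 56)/(x^2*(x^2 - 2*sqrt(2)*x + 2))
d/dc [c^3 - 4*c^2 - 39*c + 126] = 3*c^2 - 8*c - 39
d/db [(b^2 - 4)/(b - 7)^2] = -14*b/(b - 7)^3 + 8/(b - 7)^3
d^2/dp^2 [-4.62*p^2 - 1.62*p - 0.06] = -9.24000000000000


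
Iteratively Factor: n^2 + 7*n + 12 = (n + 4)*(n + 3)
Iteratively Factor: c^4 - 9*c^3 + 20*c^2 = (c)*(c^3 - 9*c^2 + 20*c) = c^2*(c^2 - 9*c + 20) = c^2*(c - 5)*(c - 4)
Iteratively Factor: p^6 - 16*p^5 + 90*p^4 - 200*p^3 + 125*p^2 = (p - 5)*(p^5 - 11*p^4 + 35*p^3 - 25*p^2) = (p - 5)^2*(p^4 - 6*p^3 + 5*p^2) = (p - 5)^2*(p - 1)*(p^3 - 5*p^2) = p*(p - 5)^2*(p - 1)*(p^2 - 5*p) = p^2*(p - 5)^2*(p - 1)*(p - 5)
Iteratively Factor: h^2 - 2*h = (h - 2)*(h)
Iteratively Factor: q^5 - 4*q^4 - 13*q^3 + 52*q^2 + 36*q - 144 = (q - 2)*(q^4 - 2*q^3 - 17*q^2 + 18*q + 72) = (q - 2)*(q + 2)*(q^3 - 4*q^2 - 9*q + 36) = (q - 2)*(q + 2)*(q + 3)*(q^2 - 7*q + 12) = (q - 4)*(q - 2)*(q + 2)*(q + 3)*(q - 3)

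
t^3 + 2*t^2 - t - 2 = (t - 1)*(t + 1)*(t + 2)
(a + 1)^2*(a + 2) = a^3 + 4*a^2 + 5*a + 2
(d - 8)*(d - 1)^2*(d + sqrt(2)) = d^4 - 10*d^3 + sqrt(2)*d^3 - 10*sqrt(2)*d^2 + 17*d^2 - 8*d + 17*sqrt(2)*d - 8*sqrt(2)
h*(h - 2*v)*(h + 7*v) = h^3 + 5*h^2*v - 14*h*v^2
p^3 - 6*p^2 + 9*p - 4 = (p - 4)*(p - 1)^2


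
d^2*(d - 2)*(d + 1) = d^4 - d^3 - 2*d^2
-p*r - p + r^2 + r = (-p + r)*(r + 1)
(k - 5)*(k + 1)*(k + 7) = k^3 + 3*k^2 - 33*k - 35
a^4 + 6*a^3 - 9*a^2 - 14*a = a*(a - 2)*(a + 1)*(a + 7)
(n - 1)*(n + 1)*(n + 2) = n^3 + 2*n^2 - n - 2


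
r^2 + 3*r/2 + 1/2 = (r + 1/2)*(r + 1)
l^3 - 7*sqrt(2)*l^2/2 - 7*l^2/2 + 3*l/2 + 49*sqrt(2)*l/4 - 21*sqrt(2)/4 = (l - 3)*(l - 1/2)*(l - 7*sqrt(2)/2)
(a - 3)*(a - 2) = a^2 - 5*a + 6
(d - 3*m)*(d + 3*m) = d^2 - 9*m^2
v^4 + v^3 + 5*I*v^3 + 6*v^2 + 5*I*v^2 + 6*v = v*(v + 6*I)*(-I*v - I)*(I*v + 1)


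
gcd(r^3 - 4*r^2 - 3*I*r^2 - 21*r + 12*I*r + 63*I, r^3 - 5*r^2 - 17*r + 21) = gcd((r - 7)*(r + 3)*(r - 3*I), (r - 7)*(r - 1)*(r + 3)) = r^2 - 4*r - 21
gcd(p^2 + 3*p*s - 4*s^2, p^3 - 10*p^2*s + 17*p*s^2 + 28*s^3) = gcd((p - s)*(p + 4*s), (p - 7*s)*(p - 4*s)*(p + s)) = 1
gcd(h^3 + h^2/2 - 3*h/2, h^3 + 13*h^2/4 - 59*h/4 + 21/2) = h - 1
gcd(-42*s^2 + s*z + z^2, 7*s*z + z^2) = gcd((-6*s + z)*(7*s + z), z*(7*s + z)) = 7*s + z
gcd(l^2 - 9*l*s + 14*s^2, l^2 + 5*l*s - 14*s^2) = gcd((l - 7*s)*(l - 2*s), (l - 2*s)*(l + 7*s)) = -l + 2*s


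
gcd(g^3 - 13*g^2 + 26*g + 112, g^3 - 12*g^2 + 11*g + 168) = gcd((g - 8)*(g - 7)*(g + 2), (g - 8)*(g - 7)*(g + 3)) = g^2 - 15*g + 56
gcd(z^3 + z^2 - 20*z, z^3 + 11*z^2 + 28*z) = z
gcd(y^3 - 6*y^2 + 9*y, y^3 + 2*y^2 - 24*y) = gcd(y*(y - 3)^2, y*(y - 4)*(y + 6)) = y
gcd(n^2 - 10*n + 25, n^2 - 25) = n - 5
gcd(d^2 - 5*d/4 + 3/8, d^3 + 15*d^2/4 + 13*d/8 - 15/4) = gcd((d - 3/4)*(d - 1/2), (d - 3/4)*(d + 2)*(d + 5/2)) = d - 3/4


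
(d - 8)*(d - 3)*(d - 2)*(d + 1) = d^4 - 12*d^3 + 33*d^2 - 2*d - 48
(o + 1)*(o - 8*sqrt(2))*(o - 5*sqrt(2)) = o^3 - 13*sqrt(2)*o^2 + o^2 - 13*sqrt(2)*o + 80*o + 80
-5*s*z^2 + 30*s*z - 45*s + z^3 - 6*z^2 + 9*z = (-5*s + z)*(z - 3)^2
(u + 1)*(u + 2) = u^2 + 3*u + 2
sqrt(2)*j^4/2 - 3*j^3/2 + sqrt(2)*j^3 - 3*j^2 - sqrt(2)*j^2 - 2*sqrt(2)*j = j*(j - 2*sqrt(2))*(j + sqrt(2)/2)*(sqrt(2)*j/2 + sqrt(2))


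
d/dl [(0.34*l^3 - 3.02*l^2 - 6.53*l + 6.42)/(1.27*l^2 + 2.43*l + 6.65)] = (0.4318*l^4 + 1.6524*l^3 + 7.7375*l^2 - 56.4728*l - 59.0251)/(1.6129*l^4 + 6.1722*l^3 + 22.7959*l^2 + 32.319*l + 44.2225)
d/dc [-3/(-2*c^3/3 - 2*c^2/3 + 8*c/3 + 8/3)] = 9*(-3*c^2 - 2*c + 4)/(2*(c^3 + c^2 - 4*c - 4)^2)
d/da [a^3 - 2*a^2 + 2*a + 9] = 3*a^2 - 4*a + 2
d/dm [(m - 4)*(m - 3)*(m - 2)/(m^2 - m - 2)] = (m^2 + 2*m - 19)/(m^2 + 2*m + 1)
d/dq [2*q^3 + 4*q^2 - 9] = 2*q*(3*q + 4)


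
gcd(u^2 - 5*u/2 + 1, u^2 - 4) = u - 2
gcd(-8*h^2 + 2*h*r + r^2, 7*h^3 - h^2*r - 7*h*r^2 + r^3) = 1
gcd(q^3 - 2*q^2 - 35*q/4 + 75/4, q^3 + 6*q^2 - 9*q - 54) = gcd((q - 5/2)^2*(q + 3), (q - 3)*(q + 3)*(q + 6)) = q + 3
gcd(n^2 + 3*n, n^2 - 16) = 1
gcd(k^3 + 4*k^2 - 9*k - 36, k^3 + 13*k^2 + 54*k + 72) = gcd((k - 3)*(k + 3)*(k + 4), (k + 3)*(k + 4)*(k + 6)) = k^2 + 7*k + 12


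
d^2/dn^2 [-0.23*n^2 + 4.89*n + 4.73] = -0.460000000000000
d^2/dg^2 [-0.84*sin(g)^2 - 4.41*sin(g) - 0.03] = 4.41*sin(g) - 1.68*cos(2*g)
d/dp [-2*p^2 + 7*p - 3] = 7 - 4*p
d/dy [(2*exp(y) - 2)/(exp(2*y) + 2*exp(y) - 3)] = -2*exp(y)/(exp(2*y) + 6*exp(y) + 9)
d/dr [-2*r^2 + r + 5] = 1 - 4*r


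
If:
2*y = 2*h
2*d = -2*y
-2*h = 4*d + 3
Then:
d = -3/2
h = 3/2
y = 3/2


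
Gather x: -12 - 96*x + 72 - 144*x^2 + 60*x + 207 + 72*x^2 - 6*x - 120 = -72*x^2 - 42*x + 147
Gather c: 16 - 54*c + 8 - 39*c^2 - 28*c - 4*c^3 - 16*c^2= -4*c^3 - 55*c^2 - 82*c + 24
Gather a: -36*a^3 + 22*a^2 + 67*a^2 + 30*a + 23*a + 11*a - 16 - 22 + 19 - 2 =-36*a^3 + 89*a^2 + 64*a - 21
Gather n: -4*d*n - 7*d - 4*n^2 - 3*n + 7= -7*d - 4*n^2 + n*(-4*d - 3) + 7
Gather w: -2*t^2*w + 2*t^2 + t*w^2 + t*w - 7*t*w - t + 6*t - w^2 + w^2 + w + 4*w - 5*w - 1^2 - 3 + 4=2*t^2 + t*w^2 + 5*t + w*(-2*t^2 - 6*t)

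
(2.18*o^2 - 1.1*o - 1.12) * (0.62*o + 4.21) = 1.3516*o^3 + 8.4958*o^2 - 5.3254*o - 4.7152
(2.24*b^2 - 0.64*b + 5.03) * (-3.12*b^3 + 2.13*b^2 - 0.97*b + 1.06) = -6.9888*b^5 + 6.768*b^4 - 19.2296*b^3 + 13.7091*b^2 - 5.5575*b + 5.3318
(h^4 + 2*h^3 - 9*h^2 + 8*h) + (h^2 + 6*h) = h^4 + 2*h^3 - 8*h^2 + 14*h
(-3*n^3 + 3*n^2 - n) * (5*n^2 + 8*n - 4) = -15*n^5 - 9*n^4 + 31*n^3 - 20*n^2 + 4*n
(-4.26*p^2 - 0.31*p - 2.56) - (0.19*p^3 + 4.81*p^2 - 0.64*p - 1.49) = -0.19*p^3 - 9.07*p^2 + 0.33*p - 1.07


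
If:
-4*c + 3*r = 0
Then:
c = 3*r/4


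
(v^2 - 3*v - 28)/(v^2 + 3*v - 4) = (v - 7)/(v - 1)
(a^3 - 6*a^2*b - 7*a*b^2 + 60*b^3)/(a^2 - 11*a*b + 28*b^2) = (a^2 - 2*a*b - 15*b^2)/(a - 7*b)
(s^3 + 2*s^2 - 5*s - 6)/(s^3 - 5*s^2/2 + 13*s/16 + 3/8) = 16*(s^2 + 4*s + 3)/(16*s^2 - 8*s - 3)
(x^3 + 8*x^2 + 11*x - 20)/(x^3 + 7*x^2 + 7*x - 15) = (x + 4)/(x + 3)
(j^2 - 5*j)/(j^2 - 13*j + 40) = j/(j - 8)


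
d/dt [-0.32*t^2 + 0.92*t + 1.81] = 0.92 - 0.64*t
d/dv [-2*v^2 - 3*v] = -4*v - 3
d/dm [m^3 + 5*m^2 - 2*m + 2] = 3*m^2 + 10*m - 2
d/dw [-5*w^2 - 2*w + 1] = -10*w - 2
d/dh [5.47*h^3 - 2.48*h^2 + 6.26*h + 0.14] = 16.41*h^2 - 4.96*h + 6.26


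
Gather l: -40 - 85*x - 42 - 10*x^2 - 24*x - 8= -10*x^2 - 109*x - 90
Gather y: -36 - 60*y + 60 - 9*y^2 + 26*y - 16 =-9*y^2 - 34*y + 8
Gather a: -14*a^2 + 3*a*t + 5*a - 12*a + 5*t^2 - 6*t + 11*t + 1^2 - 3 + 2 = -14*a^2 + a*(3*t - 7) + 5*t^2 + 5*t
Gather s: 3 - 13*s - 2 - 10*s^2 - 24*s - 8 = -10*s^2 - 37*s - 7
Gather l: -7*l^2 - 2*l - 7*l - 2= -7*l^2 - 9*l - 2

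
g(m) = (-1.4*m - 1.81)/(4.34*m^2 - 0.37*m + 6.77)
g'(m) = (0.37 - 8.68*m)*(-1.4*m - 1.81)/(4.34*m^2 - 0.37*m + 6.77)^2 - 1.4/(4.34*m^2 - 0.37*m + 6.77) = (6.076*m^2 + 15.7108*m - 10.1477)/(18.8356*m^4 - 3.2116*m^3 + 58.9005*m^2 - 5.0098*m + 45.8329)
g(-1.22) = -0.01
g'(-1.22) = -0.11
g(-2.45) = 0.05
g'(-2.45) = -0.01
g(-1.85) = 0.03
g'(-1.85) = -0.04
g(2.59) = -0.16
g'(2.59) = 0.06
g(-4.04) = 0.05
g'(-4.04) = 0.00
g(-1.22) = -0.01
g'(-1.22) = -0.11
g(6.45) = -0.06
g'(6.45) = 0.01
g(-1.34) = 0.00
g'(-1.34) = -0.09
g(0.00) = -0.27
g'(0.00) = -0.22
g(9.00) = -0.04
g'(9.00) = 0.00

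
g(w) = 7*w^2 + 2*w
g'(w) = 14*w + 2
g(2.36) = 43.71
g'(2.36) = 35.04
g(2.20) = 38.28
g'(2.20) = 32.80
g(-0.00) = 0.00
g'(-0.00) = 2.00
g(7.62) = 421.69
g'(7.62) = 108.68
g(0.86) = 6.90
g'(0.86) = 14.04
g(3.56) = 95.84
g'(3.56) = 51.84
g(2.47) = 47.65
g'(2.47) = 36.58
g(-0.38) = 0.25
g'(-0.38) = -3.32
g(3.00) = 69.00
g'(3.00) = 44.00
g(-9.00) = 549.00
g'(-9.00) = -124.00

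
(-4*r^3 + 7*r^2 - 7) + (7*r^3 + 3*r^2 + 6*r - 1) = 3*r^3 + 10*r^2 + 6*r - 8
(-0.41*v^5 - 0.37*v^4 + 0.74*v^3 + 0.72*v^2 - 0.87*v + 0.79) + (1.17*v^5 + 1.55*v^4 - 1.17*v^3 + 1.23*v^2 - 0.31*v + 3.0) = 0.76*v^5 + 1.18*v^4 - 0.43*v^3 + 1.95*v^2 - 1.18*v + 3.79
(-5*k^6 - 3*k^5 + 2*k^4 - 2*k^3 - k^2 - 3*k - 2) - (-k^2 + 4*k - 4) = -5*k^6 - 3*k^5 + 2*k^4 - 2*k^3 - 7*k + 2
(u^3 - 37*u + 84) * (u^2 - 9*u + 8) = u^5 - 9*u^4 - 29*u^3 + 417*u^2 - 1052*u + 672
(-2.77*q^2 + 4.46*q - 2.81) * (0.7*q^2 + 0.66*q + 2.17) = -1.939*q^4 + 1.2938*q^3 - 5.0343*q^2 + 7.8236*q - 6.0977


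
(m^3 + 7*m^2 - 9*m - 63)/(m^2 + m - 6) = (m^2 + 4*m - 21)/(m - 2)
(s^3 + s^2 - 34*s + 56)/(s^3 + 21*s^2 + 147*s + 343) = (s^2 - 6*s + 8)/(s^2 + 14*s + 49)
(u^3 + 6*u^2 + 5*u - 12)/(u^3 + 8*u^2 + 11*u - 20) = (u + 3)/(u + 5)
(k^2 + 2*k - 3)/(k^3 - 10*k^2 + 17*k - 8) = (k + 3)/(k^2 - 9*k + 8)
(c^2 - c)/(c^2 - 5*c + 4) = c/(c - 4)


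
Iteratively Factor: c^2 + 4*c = (c + 4)*(c)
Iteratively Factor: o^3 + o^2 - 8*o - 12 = (o + 2)*(o^2 - o - 6) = (o + 2)^2*(o - 3)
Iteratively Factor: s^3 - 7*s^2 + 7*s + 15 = (s + 1)*(s^2 - 8*s + 15) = (s - 5)*(s + 1)*(s - 3)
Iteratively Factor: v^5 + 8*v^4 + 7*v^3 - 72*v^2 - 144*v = (v + 4)*(v^4 + 4*v^3 - 9*v^2 - 36*v) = v*(v + 4)*(v^3 + 4*v^2 - 9*v - 36) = v*(v + 4)^2*(v^2 - 9) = v*(v - 3)*(v + 4)^2*(v + 3)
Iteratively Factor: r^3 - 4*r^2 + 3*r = (r - 1)*(r^2 - 3*r) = r*(r - 1)*(r - 3)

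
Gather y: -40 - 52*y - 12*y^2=-12*y^2 - 52*y - 40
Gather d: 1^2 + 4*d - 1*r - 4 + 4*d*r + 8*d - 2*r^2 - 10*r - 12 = d*(4*r + 12) - 2*r^2 - 11*r - 15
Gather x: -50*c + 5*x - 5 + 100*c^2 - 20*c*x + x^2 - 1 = 100*c^2 - 50*c + x^2 + x*(5 - 20*c) - 6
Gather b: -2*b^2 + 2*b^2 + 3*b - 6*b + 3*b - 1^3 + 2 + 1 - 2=0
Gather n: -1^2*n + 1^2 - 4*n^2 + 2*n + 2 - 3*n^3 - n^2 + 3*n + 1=-3*n^3 - 5*n^2 + 4*n + 4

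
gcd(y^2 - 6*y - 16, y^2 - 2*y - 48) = y - 8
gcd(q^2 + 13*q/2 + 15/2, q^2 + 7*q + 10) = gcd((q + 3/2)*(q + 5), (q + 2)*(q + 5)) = q + 5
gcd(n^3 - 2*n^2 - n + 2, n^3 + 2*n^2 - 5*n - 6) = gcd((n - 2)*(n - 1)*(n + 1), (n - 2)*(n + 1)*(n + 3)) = n^2 - n - 2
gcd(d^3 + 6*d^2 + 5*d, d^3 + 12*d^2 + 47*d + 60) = d + 5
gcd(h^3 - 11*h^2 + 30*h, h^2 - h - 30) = h - 6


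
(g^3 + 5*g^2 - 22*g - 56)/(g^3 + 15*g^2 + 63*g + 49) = (g^2 - 2*g - 8)/(g^2 + 8*g + 7)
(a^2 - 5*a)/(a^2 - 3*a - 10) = a/(a + 2)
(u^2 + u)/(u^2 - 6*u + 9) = u*(u + 1)/(u^2 - 6*u + 9)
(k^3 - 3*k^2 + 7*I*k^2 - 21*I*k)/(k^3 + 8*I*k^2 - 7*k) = (k - 3)/(k + I)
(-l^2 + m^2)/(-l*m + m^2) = (l + m)/m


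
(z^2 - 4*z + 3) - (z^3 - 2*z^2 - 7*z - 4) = -z^3 + 3*z^2 + 3*z + 7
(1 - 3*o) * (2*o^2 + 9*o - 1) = -6*o^3 - 25*o^2 + 12*o - 1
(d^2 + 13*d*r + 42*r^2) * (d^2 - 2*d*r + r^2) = d^4 + 11*d^3*r + 17*d^2*r^2 - 71*d*r^3 + 42*r^4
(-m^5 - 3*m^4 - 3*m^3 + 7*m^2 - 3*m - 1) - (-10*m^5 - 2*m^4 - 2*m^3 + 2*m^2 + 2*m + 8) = 9*m^5 - m^4 - m^3 + 5*m^2 - 5*m - 9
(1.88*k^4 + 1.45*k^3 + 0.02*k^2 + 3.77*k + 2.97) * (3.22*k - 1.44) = 6.0536*k^5 + 1.9618*k^4 - 2.0236*k^3 + 12.1106*k^2 + 4.1346*k - 4.2768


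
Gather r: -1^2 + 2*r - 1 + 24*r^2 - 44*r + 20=24*r^2 - 42*r + 18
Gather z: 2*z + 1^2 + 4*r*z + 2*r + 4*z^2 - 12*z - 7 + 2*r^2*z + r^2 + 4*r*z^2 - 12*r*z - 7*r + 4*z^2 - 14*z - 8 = r^2 - 5*r + z^2*(4*r + 8) + z*(2*r^2 - 8*r - 24) - 14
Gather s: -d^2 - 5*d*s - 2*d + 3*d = -d^2 - 5*d*s + d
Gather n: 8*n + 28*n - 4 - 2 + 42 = 36*n + 36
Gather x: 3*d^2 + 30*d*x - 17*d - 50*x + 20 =3*d^2 - 17*d + x*(30*d - 50) + 20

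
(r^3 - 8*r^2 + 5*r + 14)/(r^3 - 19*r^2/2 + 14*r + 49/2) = 2*(r - 2)/(2*r - 7)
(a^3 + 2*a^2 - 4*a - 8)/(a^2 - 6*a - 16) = (a^2 - 4)/(a - 8)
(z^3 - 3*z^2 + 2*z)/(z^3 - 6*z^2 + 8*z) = (z - 1)/(z - 4)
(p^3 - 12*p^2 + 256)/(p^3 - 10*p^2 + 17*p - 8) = (p^2 - 4*p - 32)/(p^2 - 2*p + 1)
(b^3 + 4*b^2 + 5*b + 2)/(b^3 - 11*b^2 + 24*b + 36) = (b^2 + 3*b + 2)/(b^2 - 12*b + 36)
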